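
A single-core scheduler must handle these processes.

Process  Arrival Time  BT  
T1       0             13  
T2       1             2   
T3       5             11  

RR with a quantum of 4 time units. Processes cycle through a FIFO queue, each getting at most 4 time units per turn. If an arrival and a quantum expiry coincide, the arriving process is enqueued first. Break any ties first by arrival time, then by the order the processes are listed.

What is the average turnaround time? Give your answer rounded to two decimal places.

Timeline: | T1 0-4 | T2 4-6 | T1 6-10 | T3 10-14 | T1 14-18 | T3 18-22 | T1 22-23 | T3 23-26 |
Completion: T1=23  T2=6  T3=26
Turnaround (C−A): T1=23  T2=5  T3=21
Turnaround times: T1=23, T2=5, T3=21
Average turnaround = (23+5+21) / 3 = 49/3 = 16.33

16.33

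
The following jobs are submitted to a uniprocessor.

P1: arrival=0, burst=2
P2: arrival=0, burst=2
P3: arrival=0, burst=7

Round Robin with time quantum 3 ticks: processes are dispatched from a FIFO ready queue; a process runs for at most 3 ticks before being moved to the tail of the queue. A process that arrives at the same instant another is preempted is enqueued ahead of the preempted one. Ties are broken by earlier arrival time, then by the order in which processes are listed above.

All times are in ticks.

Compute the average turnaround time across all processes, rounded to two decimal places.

5.67

Timeline: | P1 0-2 | P2 2-4 | P3 4-11 |
Completion: P1=2  P2=4  P3=11
Turnaround (C−A): P1=2  P2=4  P3=11
Turnaround times: P1=2, P2=4, P3=11
Average turnaround = (2+4+11) / 3 = 17/3 = 5.67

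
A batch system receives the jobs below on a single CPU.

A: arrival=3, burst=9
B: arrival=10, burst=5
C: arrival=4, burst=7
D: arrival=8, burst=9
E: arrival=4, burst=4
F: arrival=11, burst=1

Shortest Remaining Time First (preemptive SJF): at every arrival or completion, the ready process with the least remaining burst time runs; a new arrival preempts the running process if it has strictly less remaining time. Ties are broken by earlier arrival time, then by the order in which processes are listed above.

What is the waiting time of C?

Timeline: | idle 0-3 | A 3-4 | E 4-8 | C 8-11 | F 11-12 | C 12-16 | B 16-21 | A 21-29 | D 29-38 |
Completion: A=29  B=21  C=16  D=38  E=8  F=12
Turnaround (C−A): A=26  B=11  C=12  D=30  E=4  F=1
Waiting(C) = turnaround − burst = 12 − 7 = 5

5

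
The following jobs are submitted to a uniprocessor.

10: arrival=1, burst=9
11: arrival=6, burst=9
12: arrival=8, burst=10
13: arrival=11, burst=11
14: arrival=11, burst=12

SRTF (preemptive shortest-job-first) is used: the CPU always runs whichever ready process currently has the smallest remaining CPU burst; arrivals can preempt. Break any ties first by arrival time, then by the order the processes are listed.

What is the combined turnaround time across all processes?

113

Gantt: | idle 0-1 | 10 1-10 | 11 10-19 | 12 19-29 | 13 29-40 | 14 40-52 |
Completion: 10=10  11=19  12=29  13=40  14=52
Turnaround = completion − arrival: 10=9, 11=13, 12=21, 13=29, 14=41
Total turnaround = 9 + 13 + 21 + 29 + 41 = 113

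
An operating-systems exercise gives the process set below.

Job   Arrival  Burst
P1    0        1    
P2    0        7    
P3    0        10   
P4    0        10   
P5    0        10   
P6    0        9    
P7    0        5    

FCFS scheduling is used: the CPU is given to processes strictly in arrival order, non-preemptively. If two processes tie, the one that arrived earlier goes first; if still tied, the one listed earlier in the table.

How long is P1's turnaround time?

1

Gantt: | P1 0-1 | P2 1-8 | P3 8-18 | P4 18-28 | P5 28-38 | P6 38-47 | P7 47-52 |
Completion: P1=1  P2=8  P3=18  P4=28  P5=38  P6=47  P7=52
Turnaround (C−A): P1=1  P2=8  P3=18  P4=28  P5=38  P6=47  P7=52
Turnaround(P1) = completion − arrival = 1 − 0 = 1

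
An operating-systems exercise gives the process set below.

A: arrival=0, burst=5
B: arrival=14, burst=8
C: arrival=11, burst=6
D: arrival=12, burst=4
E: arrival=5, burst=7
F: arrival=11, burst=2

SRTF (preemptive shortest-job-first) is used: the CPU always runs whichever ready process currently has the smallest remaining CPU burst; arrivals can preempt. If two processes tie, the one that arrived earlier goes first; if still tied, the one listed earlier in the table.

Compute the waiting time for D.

Gantt: | A 0-5 | E 5-12 | F 12-14 | D 14-18 | C 18-24 | B 24-32 |
Completion: A=5  B=32  C=24  D=18  E=12  F=14
Waiting(D) = turnaround − burst = 6 − 4 = 2

2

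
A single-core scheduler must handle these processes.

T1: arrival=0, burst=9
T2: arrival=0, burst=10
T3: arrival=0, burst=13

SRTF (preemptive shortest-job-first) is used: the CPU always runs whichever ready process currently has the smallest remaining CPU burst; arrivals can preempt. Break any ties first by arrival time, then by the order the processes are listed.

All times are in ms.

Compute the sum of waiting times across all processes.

Timeline: | T1 0-9 | T2 9-19 | T3 19-32 |
Completion: T1=9  T2=19  T3=32
Turnaround (C−A): T1=9  T2=19  T3=32
Waiting = turnaround − burst: T1=0, T2=9, T3=19
Total waiting = 0 + 9 + 19 = 28

28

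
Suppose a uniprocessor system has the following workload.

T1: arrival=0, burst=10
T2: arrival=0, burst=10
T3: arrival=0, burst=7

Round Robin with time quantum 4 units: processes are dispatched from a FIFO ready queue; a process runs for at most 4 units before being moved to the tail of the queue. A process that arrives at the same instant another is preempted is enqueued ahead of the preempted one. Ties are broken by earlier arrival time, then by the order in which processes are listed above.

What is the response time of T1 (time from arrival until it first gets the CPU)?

Timeline: | T1 0-4 | T2 4-8 | T3 8-12 | T1 12-16 | T2 16-20 | T3 20-23 | T1 23-25 | T2 25-27 |
Completion: T1=25  T2=27  T3=23
Response(T1) = first start − arrival = 0 − 0 = 0

0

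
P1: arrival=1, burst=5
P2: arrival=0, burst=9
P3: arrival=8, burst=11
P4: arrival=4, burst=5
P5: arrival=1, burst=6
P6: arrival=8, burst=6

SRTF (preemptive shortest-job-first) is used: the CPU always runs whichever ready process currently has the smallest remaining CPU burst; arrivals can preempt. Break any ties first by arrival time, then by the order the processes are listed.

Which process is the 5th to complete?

Gantt: | P2 0-1 | P1 1-6 | P4 6-11 | P5 11-17 | P6 17-23 | P2 23-31 | P3 31-42 |
Completion: P1=6  P2=31  P3=42  P4=11  P5=17  P6=23
Finish order: P1 → P4 → P5 → P6 → P2 → P3

P2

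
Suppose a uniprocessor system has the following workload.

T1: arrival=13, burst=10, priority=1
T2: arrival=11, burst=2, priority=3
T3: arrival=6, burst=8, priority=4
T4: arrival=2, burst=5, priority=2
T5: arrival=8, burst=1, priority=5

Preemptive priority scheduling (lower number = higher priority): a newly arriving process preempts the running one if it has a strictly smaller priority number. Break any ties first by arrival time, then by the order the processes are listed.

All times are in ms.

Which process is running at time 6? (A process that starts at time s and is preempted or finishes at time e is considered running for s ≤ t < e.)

Schedule: | idle 0-2 | T4 2-7 | T3 7-11 | T2 11-13 | T1 13-23 | T3 23-27 | T5 27-28 |
Completion: T1=23  T2=13  T3=27  T4=7  T5=28
Turnaround (C−A): T1=10  T2=2  T3=21  T4=5  T5=20

T4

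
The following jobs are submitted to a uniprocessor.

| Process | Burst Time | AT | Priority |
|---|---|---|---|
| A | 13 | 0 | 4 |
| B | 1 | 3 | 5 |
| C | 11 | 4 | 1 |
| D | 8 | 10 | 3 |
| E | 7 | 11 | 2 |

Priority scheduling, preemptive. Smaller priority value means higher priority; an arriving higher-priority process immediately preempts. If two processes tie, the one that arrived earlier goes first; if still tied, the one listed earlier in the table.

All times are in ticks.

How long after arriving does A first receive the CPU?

0

Schedule: | A 0-4 | C 4-15 | E 15-22 | D 22-30 | A 30-39 | B 39-40 |
Completion: A=39  B=40  C=15  D=30  E=22
Response(A) = first start − arrival = 0 − 0 = 0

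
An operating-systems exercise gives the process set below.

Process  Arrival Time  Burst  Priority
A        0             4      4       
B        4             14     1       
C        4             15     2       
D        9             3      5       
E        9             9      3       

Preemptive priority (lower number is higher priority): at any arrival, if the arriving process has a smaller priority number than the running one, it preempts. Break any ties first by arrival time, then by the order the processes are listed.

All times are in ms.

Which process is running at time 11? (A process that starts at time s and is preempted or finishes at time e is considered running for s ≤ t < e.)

Gantt: | A 0-4 | B 4-18 | C 18-33 | E 33-42 | D 42-45 |
Completion: A=4  B=18  C=33  D=45  E=42
Turnaround (C−A): A=4  B=14  C=29  D=36  E=33

B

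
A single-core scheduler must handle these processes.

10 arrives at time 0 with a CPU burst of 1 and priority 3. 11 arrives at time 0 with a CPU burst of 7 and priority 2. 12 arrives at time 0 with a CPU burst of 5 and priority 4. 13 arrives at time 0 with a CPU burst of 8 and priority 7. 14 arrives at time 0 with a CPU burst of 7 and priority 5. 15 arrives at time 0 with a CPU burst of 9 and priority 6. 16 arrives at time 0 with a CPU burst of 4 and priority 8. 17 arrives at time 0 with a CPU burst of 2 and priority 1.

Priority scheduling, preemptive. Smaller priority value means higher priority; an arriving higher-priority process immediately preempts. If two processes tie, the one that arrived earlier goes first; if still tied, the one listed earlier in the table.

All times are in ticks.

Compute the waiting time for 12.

Schedule: | 17 0-2 | 11 2-9 | 10 9-10 | 12 10-15 | 14 15-22 | 15 22-31 | 13 31-39 | 16 39-43 |
Completion: 10=10  11=9  12=15  13=39  14=22  15=31  16=43  17=2
Waiting(12) = turnaround − burst = 15 − 5 = 10

10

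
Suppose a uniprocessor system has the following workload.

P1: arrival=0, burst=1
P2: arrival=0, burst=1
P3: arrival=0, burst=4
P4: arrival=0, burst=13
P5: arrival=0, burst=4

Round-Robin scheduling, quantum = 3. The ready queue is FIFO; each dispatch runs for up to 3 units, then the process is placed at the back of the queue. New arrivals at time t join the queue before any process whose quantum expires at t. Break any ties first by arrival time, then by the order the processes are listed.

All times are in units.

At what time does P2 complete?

Schedule: | P1 0-1 | P2 1-2 | P3 2-5 | P4 5-8 | P5 8-11 | P3 11-12 | P4 12-15 | P5 15-16 | P4 16-23 |
Completion: P1=1  P2=2  P3=12  P4=23  P5=16

2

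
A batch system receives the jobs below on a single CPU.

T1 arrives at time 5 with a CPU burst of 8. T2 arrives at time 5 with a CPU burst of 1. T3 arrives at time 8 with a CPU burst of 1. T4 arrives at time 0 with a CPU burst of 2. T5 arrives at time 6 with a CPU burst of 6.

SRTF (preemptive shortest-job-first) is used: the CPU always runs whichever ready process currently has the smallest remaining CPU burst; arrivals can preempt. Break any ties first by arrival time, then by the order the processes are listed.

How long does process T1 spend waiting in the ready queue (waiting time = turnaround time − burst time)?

Timeline: | T4 0-2 | idle 2-5 | T2 5-6 | T5 6-8 | T3 8-9 | T5 9-13 | T1 13-21 |
Completion: T1=21  T2=6  T3=9  T4=2  T5=13
Waiting(T1) = turnaround − burst = 16 − 8 = 8

8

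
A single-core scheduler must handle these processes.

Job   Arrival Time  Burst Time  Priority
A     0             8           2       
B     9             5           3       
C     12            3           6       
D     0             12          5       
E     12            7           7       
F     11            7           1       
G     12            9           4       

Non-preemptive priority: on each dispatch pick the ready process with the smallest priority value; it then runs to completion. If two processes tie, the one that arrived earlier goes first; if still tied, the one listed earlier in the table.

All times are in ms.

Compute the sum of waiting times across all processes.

Gantt: | A 0-8 | D 8-20 | F 20-27 | B 27-32 | G 32-41 | C 41-44 | E 44-51 |
Completion: A=8  B=32  C=44  D=20  E=51  F=27  G=41
Turnaround (C−A): A=8  B=23  C=32  D=20  E=39  F=16  G=29
Waiting = turnaround − burst: A=0, B=18, C=29, D=8, E=32, F=9, G=20
Total waiting = 0 + 18 + 29 + 8 + 32 + 9 + 20 = 116

116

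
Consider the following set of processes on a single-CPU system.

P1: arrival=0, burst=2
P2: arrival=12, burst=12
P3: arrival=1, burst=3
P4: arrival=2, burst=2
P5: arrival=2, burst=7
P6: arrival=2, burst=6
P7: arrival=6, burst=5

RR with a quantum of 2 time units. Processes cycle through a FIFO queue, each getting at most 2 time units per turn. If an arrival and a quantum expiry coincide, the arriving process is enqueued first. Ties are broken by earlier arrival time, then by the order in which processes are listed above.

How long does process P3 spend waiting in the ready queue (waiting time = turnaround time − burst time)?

Gantt: | P1 0-2 | P3 2-4 | P4 4-6 | P5 6-8 | P6 8-10 | P3 10-11 | P7 11-13 | P5 13-15 | P6 15-17 | P2 17-19 | P7 19-21 | P5 21-23 | P6 23-25 | P2 25-27 | P7 27-28 | P5 28-29 | P2 29-37 |
Completion: P1=2  P2=37  P3=11  P4=6  P5=29  P6=25  P7=28
Waiting(P3) = turnaround − burst = 10 − 3 = 7

7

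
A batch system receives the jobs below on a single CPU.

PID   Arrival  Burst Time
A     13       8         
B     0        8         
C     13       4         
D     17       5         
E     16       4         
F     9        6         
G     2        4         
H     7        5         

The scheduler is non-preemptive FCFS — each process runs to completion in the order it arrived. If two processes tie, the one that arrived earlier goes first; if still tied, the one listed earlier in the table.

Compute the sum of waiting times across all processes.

88

Timeline: | B 0-8 | G 8-12 | H 12-17 | F 17-23 | A 23-31 | C 31-35 | E 35-39 | D 39-44 |
Completion: A=31  B=8  C=35  D=44  E=39  F=23  G=12  H=17
Turnaround (C−A): A=18  B=8  C=22  D=27  E=23  F=14  G=10  H=10
Waiting = turnaround − burst: A=10, B=0, C=18, D=22, E=19, F=8, G=6, H=5
Total waiting = 10 + 0 + 18 + 22 + 19 + 8 + 6 + 5 = 88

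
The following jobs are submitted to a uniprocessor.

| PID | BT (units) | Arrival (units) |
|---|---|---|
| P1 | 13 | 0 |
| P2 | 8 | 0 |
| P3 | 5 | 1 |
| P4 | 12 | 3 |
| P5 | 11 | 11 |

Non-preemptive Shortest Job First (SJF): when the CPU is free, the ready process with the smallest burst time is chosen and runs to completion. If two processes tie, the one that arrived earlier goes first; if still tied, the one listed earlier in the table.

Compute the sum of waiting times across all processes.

66

Gantt: | P2 0-8 | P3 8-13 | P5 13-24 | P4 24-36 | P1 36-49 |
Completion: P1=49  P2=8  P3=13  P4=36  P5=24
Turnaround (C−A): P1=49  P2=8  P3=12  P4=33  P5=13
Waiting = turnaround − burst: P1=36, P2=0, P3=7, P4=21, P5=2
Total waiting = 36 + 0 + 7 + 21 + 2 = 66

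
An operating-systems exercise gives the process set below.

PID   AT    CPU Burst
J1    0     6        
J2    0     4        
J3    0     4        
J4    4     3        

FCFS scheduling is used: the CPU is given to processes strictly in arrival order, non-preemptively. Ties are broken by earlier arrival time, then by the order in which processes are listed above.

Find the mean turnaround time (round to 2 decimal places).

10.75

Gantt: | J1 0-6 | J2 6-10 | J3 10-14 | J4 14-17 |
Completion: J1=6  J2=10  J3=14  J4=17
Turnaround (C−A): J1=6  J2=10  J3=14  J4=13
Turnaround times: J1=6, J2=10, J3=14, J4=13
Average turnaround = (6+10+14+13) / 4 = 43/4 = 10.75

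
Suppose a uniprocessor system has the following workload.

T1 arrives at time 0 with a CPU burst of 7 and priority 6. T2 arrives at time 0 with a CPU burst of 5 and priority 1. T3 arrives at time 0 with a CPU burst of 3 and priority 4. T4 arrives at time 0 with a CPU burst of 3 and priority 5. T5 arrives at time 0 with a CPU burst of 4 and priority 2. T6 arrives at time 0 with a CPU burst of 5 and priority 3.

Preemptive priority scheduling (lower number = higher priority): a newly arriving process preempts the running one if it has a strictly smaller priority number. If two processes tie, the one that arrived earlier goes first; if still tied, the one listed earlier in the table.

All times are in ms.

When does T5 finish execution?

Schedule: | T2 0-5 | T5 5-9 | T6 9-14 | T3 14-17 | T4 17-20 | T1 20-27 |
Completion: T1=27  T2=5  T3=17  T4=20  T5=9  T6=14
Turnaround (C−A): T1=27  T2=5  T3=17  T4=20  T5=9  T6=14

9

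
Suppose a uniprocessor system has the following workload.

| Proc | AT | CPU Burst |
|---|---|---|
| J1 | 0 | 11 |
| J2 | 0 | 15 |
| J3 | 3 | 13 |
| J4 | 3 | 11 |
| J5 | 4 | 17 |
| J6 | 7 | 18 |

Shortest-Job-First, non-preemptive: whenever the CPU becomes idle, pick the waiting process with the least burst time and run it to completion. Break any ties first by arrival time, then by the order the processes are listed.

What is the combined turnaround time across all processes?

253

Gantt: | J1 0-11 | J4 11-22 | J3 22-35 | J2 35-50 | J5 50-67 | J6 67-85 |
Completion: J1=11  J2=50  J3=35  J4=22  J5=67  J6=85
Turnaround = completion − arrival: J1=11, J2=50, J3=32, J4=19, J5=63, J6=78
Total turnaround = 11 + 50 + 32 + 19 + 63 + 78 = 253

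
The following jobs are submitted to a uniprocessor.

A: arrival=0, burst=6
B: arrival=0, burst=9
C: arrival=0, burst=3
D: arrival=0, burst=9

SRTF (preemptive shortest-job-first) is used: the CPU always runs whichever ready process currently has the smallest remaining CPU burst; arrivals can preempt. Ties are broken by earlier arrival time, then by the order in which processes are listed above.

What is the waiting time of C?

0

Timeline: | C 0-3 | A 3-9 | B 9-18 | D 18-27 |
Completion: A=9  B=18  C=3  D=27
Waiting(C) = turnaround − burst = 3 − 3 = 0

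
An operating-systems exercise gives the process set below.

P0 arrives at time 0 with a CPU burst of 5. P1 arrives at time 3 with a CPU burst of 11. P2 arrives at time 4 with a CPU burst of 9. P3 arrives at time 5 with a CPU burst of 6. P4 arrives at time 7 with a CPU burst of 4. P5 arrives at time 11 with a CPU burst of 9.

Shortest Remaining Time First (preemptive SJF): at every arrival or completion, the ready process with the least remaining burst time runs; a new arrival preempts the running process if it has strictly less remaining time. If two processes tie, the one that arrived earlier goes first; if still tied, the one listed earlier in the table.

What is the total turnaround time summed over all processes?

Gantt: | P0 0-5 | P3 5-11 | P4 11-15 | P2 15-24 | P5 24-33 | P1 33-44 |
Completion: P0=5  P1=44  P2=24  P3=11  P4=15  P5=33
Turnaround (C−A): P0=5  P1=41  P2=20  P3=6  P4=8  P5=22
Turnaround = completion − arrival: P0=5, P1=41, P2=20, P3=6, P4=8, P5=22
Total turnaround = 5 + 41 + 20 + 6 + 8 + 22 = 102

102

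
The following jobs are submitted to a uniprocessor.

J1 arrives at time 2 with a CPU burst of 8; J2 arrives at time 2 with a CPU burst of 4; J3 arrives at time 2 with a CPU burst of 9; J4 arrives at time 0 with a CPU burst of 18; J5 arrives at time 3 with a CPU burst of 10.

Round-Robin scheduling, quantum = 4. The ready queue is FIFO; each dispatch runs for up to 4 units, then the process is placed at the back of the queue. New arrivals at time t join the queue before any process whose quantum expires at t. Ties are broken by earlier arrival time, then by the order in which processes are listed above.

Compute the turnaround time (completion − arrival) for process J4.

49

Schedule: | J4 0-4 | J1 4-8 | J2 8-12 | J3 12-16 | J5 16-20 | J4 20-24 | J1 24-28 | J3 28-32 | J5 32-36 | J4 36-40 | J3 40-41 | J5 41-43 | J4 43-49 |
Completion: J1=28  J2=12  J3=41  J4=49  J5=43
Turnaround (C−A): J1=26  J2=10  J3=39  J4=49  J5=40
Turnaround(J4) = completion − arrival = 49 − 0 = 49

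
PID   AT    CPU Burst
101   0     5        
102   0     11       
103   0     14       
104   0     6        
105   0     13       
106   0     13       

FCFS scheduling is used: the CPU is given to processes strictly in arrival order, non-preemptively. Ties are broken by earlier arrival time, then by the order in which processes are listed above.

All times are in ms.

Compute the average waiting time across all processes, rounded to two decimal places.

Timeline: | 101 0-5 | 102 5-16 | 103 16-30 | 104 30-36 | 105 36-49 | 106 49-62 |
Completion: 101=5  102=16  103=30  104=36  105=49  106=62
Waiting times: 101=0, 102=5, 103=16, 104=30, 105=36, 106=49
Average waiting = (0+5+16+30+36+49) / 6 = 136/6 = 22.67

22.67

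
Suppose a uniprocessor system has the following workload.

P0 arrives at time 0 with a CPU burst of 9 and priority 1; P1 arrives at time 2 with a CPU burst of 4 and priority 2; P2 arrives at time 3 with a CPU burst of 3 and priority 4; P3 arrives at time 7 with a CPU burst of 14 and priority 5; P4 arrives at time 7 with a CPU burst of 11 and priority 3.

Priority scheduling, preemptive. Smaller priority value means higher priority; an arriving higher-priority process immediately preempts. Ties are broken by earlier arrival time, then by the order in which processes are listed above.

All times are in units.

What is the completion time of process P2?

Schedule: | P0 0-9 | P1 9-13 | P4 13-24 | P2 24-27 | P3 27-41 |
Completion: P0=9  P1=13  P2=27  P3=41  P4=24
Turnaround (C−A): P0=9  P1=11  P2=24  P3=34  P4=17

27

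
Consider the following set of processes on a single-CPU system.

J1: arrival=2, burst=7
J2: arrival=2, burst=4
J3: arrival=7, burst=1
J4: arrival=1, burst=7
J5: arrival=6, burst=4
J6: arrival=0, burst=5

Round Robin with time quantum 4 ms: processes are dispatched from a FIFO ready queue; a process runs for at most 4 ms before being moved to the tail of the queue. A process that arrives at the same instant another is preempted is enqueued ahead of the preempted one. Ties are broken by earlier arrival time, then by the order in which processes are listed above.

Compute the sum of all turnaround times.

111

Timeline: | J6 0-4 | J4 4-8 | J1 8-12 | J2 12-16 | J6 16-17 | J5 17-21 | J3 21-22 | J4 22-25 | J1 25-28 |
Completion: J1=28  J2=16  J3=22  J4=25  J5=21  J6=17
Turnaround = completion − arrival: J1=26, J2=14, J3=15, J4=24, J5=15, J6=17
Total turnaround = 26 + 14 + 15 + 24 + 15 + 17 = 111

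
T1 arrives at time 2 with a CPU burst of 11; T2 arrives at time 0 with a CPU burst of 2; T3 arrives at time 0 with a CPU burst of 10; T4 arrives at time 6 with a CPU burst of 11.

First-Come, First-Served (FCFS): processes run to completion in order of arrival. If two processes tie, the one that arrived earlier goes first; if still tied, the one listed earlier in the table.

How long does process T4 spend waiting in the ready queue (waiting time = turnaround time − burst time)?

17

Timeline: | T2 0-2 | T3 2-12 | T1 12-23 | T4 23-34 |
Completion: T1=23  T2=2  T3=12  T4=34
Waiting(T4) = turnaround − burst = 28 − 11 = 17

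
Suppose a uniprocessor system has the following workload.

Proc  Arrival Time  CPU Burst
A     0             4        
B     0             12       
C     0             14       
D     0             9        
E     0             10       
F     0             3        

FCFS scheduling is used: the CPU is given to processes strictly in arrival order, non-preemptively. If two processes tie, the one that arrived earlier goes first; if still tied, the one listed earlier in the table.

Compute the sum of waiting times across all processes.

138

Schedule: | A 0-4 | B 4-16 | C 16-30 | D 30-39 | E 39-49 | F 49-52 |
Completion: A=4  B=16  C=30  D=39  E=49  F=52
Turnaround (C−A): A=4  B=16  C=30  D=39  E=49  F=52
Waiting = turnaround − burst: A=0, B=4, C=16, D=30, E=39, F=49
Total waiting = 0 + 4 + 16 + 30 + 39 + 49 = 138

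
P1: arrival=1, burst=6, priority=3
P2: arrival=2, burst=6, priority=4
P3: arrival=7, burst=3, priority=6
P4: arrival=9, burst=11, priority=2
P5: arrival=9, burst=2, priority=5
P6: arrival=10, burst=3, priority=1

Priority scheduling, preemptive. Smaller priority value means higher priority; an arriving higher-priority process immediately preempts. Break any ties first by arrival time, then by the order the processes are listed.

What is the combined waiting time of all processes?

62

Schedule: | idle 0-1 | P1 1-7 | P2 7-9 | P4 9-10 | P6 10-13 | P4 13-23 | P2 23-27 | P5 27-29 | P3 29-32 |
Completion: P1=7  P2=27  P3=32  P4=23  P5=29  P6=13
Waiting = turnaround − burst: P1=0, P2=19, P3=22, P4=3, P5=18, P6=0
Total waiting = 0 + 19 + 22 + 3 + 18 + 0 = 62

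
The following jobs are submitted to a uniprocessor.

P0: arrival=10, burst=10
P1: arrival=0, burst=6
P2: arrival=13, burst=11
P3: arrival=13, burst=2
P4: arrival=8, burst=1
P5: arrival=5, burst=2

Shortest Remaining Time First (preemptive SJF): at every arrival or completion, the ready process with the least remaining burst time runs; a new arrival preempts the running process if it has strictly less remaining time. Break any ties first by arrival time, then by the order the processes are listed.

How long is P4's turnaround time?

Schedule: | P1 0-6 | P5 6-8 | P4 8-9 | idle 9-10 | P0 10-13 | P3 13-15 | P0 15-22 | P2 22-33 |
Completion: P0=22  P1=6  P2=33  P3=15  P4=9  P5=8
Turnaround (C−A): P0=12  P1=6  P2=20  P3=2  P4=1  P5=3
Turnaround(P4) = completion − arrival = 9 − 8 = 1

1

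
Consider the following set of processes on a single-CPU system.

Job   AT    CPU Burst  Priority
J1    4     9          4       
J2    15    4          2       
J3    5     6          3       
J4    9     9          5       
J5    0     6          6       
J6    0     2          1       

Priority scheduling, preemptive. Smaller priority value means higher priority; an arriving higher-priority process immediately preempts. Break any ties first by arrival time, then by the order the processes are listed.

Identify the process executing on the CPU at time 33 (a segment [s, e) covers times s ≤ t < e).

J5

Schedule: | J6 0-2 | J5 2-4 | J1 4-5 | J3 5-11 | J1 11-15 | J2 15-19 | J1 19-23 | J4 23-32 | J5 32-36 |
Completion: J1=23  J2=19  J3=11  J4=32  J5=36  J6=2
Turnaround (C−A): J1=19  J2=4  J3=6  J4=23  J5=36  J6=2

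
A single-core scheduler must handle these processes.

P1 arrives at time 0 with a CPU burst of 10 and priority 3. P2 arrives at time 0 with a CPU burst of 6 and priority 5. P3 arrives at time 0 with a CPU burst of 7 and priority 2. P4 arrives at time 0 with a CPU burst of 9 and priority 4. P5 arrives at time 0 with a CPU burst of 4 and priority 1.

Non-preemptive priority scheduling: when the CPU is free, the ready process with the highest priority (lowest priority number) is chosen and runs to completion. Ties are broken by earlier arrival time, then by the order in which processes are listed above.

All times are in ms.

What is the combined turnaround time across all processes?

Timeline: | P5 0-4 | P3 4-11 | P1 11-21 | P4 21-30 | P2 30-36 |
Completion: P1=21  P2=36  P3=11  P4=30  P5=4
Turnaround = completion − arrival: P1=21, P2=36, P3=11, P4=30, P5=4
Total turnaround = 21 + 36 + 11 + 30 + 4 = 102

102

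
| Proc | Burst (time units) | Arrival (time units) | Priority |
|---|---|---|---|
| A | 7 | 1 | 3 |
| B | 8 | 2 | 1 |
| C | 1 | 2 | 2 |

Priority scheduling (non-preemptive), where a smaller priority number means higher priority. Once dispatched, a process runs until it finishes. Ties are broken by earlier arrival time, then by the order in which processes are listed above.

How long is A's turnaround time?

7

Gantt: | idle 0-1 | A 1-8 | B 8-16 | C 16-17 |
Completion: A=8  B=16  C=17
Turnaround (C−A): A=7  B=14  C=15
Turnaround(A) = completion − arrival = 8 − 1 = 7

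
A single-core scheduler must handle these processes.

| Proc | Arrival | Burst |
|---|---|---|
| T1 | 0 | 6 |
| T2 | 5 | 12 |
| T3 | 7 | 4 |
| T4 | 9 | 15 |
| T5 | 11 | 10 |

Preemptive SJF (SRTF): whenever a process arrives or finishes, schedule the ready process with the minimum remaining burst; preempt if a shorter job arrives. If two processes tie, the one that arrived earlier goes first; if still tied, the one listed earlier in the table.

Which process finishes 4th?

T2

Gantt: | T1 0-6 | T2 6-7 | T3 7-11 | T5 11-21 | T2 21-32 | T4 32-47 |
Completion: T1=6  T2=32  T3=11  T4=47  T5=21
Turnaround (C−A): T1=6  T2=27  T3=4  T4=38  T5=10
Finish order: T1 → T3 → T5 → T2 → T4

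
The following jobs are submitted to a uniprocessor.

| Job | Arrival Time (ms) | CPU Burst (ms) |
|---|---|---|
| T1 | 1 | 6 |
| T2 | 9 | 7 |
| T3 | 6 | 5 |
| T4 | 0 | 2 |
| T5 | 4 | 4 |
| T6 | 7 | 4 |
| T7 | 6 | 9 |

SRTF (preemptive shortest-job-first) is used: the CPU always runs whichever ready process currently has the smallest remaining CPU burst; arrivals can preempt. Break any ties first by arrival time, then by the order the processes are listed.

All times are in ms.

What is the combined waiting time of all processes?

Timeline: | T4 0-2 | T1 2-8 | T5 8-12 | T6 12-16 | T3 16-21 | T2 21-28 | T7 28-37 |
Completion: T1=8  T2=28  T3=21  T4=2  T5=12  T6=16  T7=37
Turnaround (C−A): T1=7  T2=19  T3=15  T4=2  T5=8  T6=9  T7=31
Waiting = turnaround − burst: T1=1, T2=12, T3=10, T4=0, T5=4, T6=5, T7=22
Total waiting = 1 + 12 + 10 + 0 + 4 + 5 + 22 = 54

54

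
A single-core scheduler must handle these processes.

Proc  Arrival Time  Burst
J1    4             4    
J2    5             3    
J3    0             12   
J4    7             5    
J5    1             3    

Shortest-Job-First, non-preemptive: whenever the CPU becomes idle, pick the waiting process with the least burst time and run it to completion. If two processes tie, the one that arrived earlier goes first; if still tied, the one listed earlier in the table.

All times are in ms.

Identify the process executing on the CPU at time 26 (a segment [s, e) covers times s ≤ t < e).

Gantt: | J3 0-12 | J5 12-15 | J2 15-18 | J1 18-22 | J4 22-27 |
Completion: J1=22  J2=18  J3=12  J4=27  J5=15

J4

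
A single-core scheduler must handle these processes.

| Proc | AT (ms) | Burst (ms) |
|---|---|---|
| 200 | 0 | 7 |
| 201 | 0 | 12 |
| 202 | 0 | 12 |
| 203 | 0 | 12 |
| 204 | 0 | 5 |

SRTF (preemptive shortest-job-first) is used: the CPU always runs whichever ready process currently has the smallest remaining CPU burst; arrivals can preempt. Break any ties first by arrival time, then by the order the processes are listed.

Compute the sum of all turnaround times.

125

Schedule: | 204 0-5 | 200 5-12 | 201 12-24 | 202 24-36 | 203 36-48 |
Completion: 200=12  201=24  202=36  203=48  204=5
Turnaround = completion − arrival: 200=12, 201=24, 202=36, 203=48, 204=5
Total turnaround = 12 + 24 + 36 + 48 + 5 = 125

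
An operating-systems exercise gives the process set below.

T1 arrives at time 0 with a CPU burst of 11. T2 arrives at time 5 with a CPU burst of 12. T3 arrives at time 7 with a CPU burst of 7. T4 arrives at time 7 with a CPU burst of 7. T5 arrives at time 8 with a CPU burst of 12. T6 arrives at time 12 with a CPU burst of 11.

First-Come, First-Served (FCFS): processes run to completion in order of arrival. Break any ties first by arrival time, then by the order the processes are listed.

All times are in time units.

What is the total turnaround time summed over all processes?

171

Gantt: | T1 0-11 | T2 11-23 | T3 23-30 | T4 30-37 | T5 37-49 | T6 49-60 |
Completion: T1=11  T2=23  T3=30  T4=37  T5=49  T6=60
Turnaround (C−A): T1=11  T2=18  T3=23  T4=30  T5=41  T6=48
Turnaround = completion − arrival: T1=11, T2=18, T3=23, T4=30, T5=41, T6=48
Total turnaround = 11 + 18 + 23 + 30 + 41 + 48 = 171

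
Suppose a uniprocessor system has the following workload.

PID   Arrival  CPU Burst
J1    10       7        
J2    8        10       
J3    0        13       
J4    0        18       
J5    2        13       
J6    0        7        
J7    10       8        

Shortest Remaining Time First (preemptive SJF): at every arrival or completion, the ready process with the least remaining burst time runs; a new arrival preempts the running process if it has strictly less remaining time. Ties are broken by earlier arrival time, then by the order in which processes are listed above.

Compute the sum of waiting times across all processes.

155

Timeline: | J6 0-7 | J3 7-8 | J2 8-10 | J1 10-17 | J2 17-25 | J7 25-33 | J3 33-45 | J5 45-58 | J4 58-76 |
Completion: J1=17  J2=25  J3=45  J4=76  J5=58  J6=7  J7=33
Waiting = turnaround − burst: J1=0, J2=7, J3=32, J4=58, J5=43, J6=0, J7=15
Total waiting = 0 + 7 + 32 + 58 + 43 + 0 + 15 = 155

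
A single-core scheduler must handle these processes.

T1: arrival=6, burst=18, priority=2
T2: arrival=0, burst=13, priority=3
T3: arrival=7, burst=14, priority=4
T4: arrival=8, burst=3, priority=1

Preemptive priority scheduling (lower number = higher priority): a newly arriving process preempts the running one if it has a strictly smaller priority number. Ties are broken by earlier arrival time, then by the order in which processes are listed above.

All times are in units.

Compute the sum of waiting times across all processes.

51

Gantt: | T2 0-6 | T1 6-8 | T4 8-11 | T1 11-27 | T2 27-34 | T3 34-48 |
Completion: T1=27  T2=34  T3=48  T4=11
Waiting = turnaround − burst: T1=3, T2=21, T3=27, T4=0
Total waiting = 3 + 21 + 27 + 0 = 51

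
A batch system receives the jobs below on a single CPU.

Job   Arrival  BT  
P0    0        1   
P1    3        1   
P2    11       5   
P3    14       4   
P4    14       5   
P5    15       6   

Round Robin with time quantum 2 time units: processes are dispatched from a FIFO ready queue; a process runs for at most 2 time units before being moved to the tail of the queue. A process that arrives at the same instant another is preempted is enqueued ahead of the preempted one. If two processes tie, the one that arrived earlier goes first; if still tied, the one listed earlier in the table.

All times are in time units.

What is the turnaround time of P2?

Timeline: | P0 0-1 | idle 1-3 | P1 3-4 | idle 4-11 | P2 11-15 | P3 15-17 | P4 17-19 | P5 19-21 | P2 21-22 | P3 22-24 | P4 24-26 | P5 26-28 | P4 28-29 | P5 29-31 |
Completion: P0=1  P1=4  P2=22  P3=24  P4=29  P5=31
Turnaround (C−A): P0=1  P1=1  P2=11  P3=10  P4=15  P5=16
Turnaround(P2) = completion − arrival = 22 − 11 = 11

11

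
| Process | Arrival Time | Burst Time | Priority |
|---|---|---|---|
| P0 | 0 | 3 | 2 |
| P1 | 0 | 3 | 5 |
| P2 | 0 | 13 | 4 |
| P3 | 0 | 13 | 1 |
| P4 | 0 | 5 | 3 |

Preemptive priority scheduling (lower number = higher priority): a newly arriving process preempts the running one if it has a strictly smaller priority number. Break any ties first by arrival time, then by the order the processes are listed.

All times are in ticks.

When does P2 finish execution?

Gantt: | P3 0-13 | P0 13-16 | P4 16-21 | P2 21-34 | P1 34-37 |
Completion: P0=16  P1=37  P2=34  P3=13  P4=21
Turnaround (C−A): P0=16  P1=37  P2=34  P3=13  P4=21

34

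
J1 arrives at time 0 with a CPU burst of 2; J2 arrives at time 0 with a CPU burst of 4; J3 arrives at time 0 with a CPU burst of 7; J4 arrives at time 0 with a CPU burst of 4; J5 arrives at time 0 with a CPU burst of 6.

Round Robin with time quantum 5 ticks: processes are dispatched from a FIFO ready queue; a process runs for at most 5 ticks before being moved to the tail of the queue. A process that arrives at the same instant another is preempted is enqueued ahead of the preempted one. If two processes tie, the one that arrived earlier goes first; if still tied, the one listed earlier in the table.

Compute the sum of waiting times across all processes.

45

Gantt: | J1 0-2 | J2 2-6 | J3 6-11 | J4 11-15 | J5 15-20 | J3 20-22 | J5 22-23 |
Completion: J1=2  J2=6  J3=22  J4=15  J5=23
Turnaround (C−A): J1=2  J2=6  J3=22  J4=15  J5=23
Waiting = turnaround − burst: J1=0, J2=2, J3=15, J4=11, J5=17
Total waiting = 0 + 2 + 15 + 11 + 17 = 45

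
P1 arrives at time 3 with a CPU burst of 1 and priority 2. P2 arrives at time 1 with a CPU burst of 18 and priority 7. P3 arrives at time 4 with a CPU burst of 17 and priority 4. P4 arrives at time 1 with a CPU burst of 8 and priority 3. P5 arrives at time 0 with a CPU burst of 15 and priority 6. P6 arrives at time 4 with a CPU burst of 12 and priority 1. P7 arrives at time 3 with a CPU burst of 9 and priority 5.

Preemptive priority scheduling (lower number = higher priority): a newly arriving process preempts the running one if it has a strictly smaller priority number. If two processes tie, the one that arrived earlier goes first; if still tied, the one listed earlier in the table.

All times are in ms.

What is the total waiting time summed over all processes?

Schedule: | P5 0-1 | P4 1-3 | P1 3-4 | P6 4-16 | P4 16-22 | P3 22-39 | P7 39-48 | P5 48-62 | P2 62-80 |
Completion: P1=4  P2=80  P3=39  P4=22  P5=62  P6=16  P7=48
Turnaround (C−A): P1=1  P2=79  P3=35  P4=21  P5=62  P6=12  P7=45
Waiting = turnaround − burst: P1=0, P2=61, P3=18, P4=13, P5=47, P6=0, P7=36
Total waiting = 0 + 61 + 18 + 13 + 47 + 0 + 36 = 175

175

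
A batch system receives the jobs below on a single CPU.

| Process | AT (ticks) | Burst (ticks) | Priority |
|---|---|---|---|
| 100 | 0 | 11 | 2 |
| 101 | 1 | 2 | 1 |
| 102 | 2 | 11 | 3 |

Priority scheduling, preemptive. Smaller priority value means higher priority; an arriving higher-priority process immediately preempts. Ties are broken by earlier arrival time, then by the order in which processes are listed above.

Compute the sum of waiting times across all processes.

13

Schedule: | 100 0-1 | 101 1-3 | 100 3-13 | 102 13-24 |
Completion: 100=13  101=3  102=24
Turnaround (C−A): 100=13  101=2  102=22
Waiting = turnaround − burst: 100=2, 101=0, 102=11
Total waiting = 2 + 0 + 11 = 13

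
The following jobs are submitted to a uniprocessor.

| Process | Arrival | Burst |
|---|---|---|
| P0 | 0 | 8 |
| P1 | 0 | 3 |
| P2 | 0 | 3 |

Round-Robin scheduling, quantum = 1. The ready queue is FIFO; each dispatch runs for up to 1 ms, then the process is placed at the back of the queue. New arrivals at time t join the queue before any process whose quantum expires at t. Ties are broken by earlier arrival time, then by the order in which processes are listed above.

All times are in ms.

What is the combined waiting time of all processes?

Schedule: | P0 0-1 | P1 1-2 | P2 2-3 | P0 3-4 | P1 4-5 | P2 5-6 | P0 6-7 | P1 7-8 | P2 8-9 | P0 9-14 |
Completion: P0=14  P1=8  P2=9
Waiting = turnaround − burst: P0=6, P1=5, P2=6
Total waiting = 6 + 5 + 6 = 17

17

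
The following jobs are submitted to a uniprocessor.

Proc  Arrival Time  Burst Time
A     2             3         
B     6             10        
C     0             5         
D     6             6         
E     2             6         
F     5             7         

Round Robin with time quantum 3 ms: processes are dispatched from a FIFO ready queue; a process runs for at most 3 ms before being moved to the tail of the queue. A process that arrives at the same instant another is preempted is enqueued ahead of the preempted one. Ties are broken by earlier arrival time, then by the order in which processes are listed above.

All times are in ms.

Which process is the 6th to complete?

B

Gantt: | C 0-3 | A 3-6 | E 6-9 | C 9-11 | F 11-14 | B 14-17 | D 17-20 | E 20-23 | F 23-26 | B 26-29 | D 29-32 | F 32-33 | B 33-37 |
Completion: A=6  B=37  C=11  D=32  E=23  F=33
Turnaround (C−A): A=4  B=31  C=11  D=26  E=21  F=28
Finish order: A → C → E → D → F → B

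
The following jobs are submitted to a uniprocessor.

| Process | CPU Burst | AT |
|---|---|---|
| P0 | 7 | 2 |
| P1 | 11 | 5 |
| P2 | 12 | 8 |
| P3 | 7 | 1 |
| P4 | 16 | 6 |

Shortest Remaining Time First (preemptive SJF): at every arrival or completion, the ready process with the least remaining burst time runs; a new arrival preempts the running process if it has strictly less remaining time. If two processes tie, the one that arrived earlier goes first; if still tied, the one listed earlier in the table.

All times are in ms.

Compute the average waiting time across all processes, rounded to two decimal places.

Gantt: | idle 0-1 | P3 1-8 | P0 8-15 | P1 15-26 | P2 26-38 | P4 38-54 |
Completion: P0=15  P1=26  P2=38  P3=8  P4=54
Waiting times: P0=6, P1=10, P2=18, P3=0, P4=32
Average waiting = (6+10+18+0+32) / 5 = 66/5 = 13.20

13.20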